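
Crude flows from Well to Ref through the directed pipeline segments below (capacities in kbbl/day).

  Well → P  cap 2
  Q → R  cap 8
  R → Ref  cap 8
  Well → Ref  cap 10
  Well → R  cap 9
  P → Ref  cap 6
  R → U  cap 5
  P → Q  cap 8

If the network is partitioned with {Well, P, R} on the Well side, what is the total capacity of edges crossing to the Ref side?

37

Edges leaving {Well, P, R}: Well→Ref (10), P→Q (8), P→Ref (6), R→U (5), R→Ref (8).
Cut capacity = 10 + 8 + 6 + 5 + 8 = 37.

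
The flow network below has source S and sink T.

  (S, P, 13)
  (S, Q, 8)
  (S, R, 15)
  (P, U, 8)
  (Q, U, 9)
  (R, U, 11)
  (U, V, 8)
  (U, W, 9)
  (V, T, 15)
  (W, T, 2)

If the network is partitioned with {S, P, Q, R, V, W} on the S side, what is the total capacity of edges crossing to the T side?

Edges leaving {S, P, Q, R, V, W}: P→U (8), Q→U (9), R→U (11), V→T (15), W→T (2).
Cut capacity = 8 + 9 + 11 + 15 + 2 = 45.

45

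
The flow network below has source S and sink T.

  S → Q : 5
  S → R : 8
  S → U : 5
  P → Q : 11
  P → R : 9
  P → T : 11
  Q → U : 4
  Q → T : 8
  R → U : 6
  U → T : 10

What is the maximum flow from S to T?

15

Augment S→Q→T: bottleneck 5, flow now 5.
Augment S→U→T: bottleneck 5, flow now 10.
Augment S→R→U→T: bottleneck 5, flow now 15.
No augmenting path remains; maximum flow = 15.
In the residual graph, reachable from S: {S, R, U}.
Min-cut edges: S→Q (5), U→T (10); capacity 5 + 10 = 15.
This cut is saturated, so no flow can exceed 15.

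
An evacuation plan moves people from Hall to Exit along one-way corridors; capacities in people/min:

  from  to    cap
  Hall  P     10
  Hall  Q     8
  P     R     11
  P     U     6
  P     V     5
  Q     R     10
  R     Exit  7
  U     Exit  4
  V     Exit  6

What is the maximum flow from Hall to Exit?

16

Augment Hall→P→R→Exit: bottleneck 7, flow now 7.
Augment Hall→P→U→Exit: bottleneck 3, flow now 10.
Augment Hall→Q→R→P→U→Exit: bottleneck 1, flow now 11. (uses reverse residual edge)
Augment Hall→Q→R→P→V→Exit: bottleneck 5, flow now 16. (uses reverse residual edge)
No augmenting path remains; maximum flow = 16.
In the residual graph, reachable from Hall: {Hall, P, Q, R, U}.
Min-cut edges: P→V (5), R→Exit (7), U→Exit (4); capacity 5 + 7 + 4 = 16.
This cut is saturated, so no flow can exceed 16.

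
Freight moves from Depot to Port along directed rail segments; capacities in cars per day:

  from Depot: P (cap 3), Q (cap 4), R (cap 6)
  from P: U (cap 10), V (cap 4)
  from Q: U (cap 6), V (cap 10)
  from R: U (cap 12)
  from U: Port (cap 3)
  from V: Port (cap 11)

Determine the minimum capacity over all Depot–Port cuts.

10

Augment Depot→P→U→Port: bottleneck 3, flow now 3.
Augment Depot→Q→V→Port: bottleneck 4, flow now 7.
Augment Depot→R→U→P→V→Port: bottleneck 3, flow now 10. (uses reverse residual edge)
No augmenting path remains; maximum flow = 10.
By max-flow min-cut, the minimum cut capacity equals the max flow.
In the residual graph, reachable from Depot: {Depot, R, U}.
Min-cut edges: Depot→P (3), Depot→Q (4), U→Port (3); capacity 3 + 4 + 3 = 10.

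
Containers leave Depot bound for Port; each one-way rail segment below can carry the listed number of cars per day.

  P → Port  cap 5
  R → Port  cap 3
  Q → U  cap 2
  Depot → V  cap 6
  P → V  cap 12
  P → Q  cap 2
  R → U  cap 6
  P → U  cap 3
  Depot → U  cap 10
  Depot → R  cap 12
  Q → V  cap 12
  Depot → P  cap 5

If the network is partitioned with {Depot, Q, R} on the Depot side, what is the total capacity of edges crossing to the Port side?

Edges leaving {Depot, Q, R}: Depot→P (5), Depot→U (10), Depot→V (6), Q→U (2), Q→V (12), R→U (6), R→Port (3).
Cut capacity = 5 + 10 + 6 + 2 + 12 + 6 + 3 = 44.

44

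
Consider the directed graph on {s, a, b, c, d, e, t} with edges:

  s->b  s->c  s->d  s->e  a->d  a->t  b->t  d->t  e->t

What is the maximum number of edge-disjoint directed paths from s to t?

3

Assign every edge capacity 1; by Menger, the answer equals the max flow.
Path s→b→t (+1); total 1.
Path s→d→t (+1); total 2.
Path s→e→t (+1); total 3.
No residual s→t path; max flow = 3.
Certifying cut of size 3: {s→b, s→d, s→e}.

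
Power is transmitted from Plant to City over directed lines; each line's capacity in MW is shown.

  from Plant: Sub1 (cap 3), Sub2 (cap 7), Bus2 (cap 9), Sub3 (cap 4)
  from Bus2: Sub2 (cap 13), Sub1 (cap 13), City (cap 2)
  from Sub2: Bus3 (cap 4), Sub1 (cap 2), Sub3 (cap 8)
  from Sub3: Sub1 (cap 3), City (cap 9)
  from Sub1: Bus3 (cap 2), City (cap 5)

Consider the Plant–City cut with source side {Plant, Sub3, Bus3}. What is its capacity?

Edges leaving {Plant, Sub3, Bus3}: Plant→Bus2 (9), Plant→Sub2 (7), Plant→Sub1 (3), Sub3→Sub1 (3), Sub3→City (9).
Cut capacity = 9 + 7 + 3 + 3 + 9 = 31.

31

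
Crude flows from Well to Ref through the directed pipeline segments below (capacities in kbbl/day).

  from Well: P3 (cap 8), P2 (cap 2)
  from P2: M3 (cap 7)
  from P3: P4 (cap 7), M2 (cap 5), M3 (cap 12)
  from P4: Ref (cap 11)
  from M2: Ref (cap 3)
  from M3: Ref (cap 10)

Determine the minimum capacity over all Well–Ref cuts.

10

Augment Well→P2→M3→Ref: bottleneck 2, flow now 2.
Augment Well→P3→P4→Ref: bottleneck 7, flow now 9.
Augment Well→P3→M2→Ref: bottleneck 1, flow now 10.
No augmenting path remains; maximum flow = 10.
By max-flow min-cut, the minimum cut capacity equals the max flow.
In the residual graph, reachable from Well: {Well}.
Min-cut edges: Well→P2 (2), Well→P3 (8); capacity 2 + 8 = 10.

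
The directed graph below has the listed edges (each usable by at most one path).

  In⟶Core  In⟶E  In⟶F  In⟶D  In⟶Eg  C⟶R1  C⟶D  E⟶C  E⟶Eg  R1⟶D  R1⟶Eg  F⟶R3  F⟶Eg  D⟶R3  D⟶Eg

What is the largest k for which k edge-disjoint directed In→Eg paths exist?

4

Assign every edge capacity 1; by Menger, the answer equals the max flow.
Path In→Eg (+1); total 1.
Path In→E→Eg (+1); total 2.
Path In→F→Eg (+1); total 3.
Path In→D→Eg (+1); total 4.
No residual In→Eg path; max flow = 4.
Certifying cut of size 4: {In→D, In→E, In→Eg, In→F}.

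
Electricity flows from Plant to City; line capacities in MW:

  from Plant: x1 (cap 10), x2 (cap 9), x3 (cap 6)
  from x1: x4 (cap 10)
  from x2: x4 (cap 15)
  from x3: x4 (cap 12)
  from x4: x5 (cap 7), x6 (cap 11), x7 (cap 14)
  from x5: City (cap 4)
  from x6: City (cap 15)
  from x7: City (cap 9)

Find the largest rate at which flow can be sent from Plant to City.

24

Augment Plant→x1→x4→x5→City: bottleneck 4, flow now 4.
Augment Plant→x1→x4→x6→City: bottleneck 6, flow now 10.
Augment Plant→x2→x4→x6→City: bottleneck 5, flow now 15.
Augment Plant→x2→x4→x7→City: bottleneck 4, flow now 19.
Augment Plant→x3→x4→x7→City: bottleneck 5, flow now 24.
No augmenting path remains; maximum flow = 24.
In the residual graph, reachable from Plant: {Plant, x1, x2, x3, x4, x5, x7}.
Min-cut edges: x4→x6 (11), x5→City (4), x7→City (9); capacity 11 + 4 + 9 = 24.
This cut is saturated, so no flow can exceed 24.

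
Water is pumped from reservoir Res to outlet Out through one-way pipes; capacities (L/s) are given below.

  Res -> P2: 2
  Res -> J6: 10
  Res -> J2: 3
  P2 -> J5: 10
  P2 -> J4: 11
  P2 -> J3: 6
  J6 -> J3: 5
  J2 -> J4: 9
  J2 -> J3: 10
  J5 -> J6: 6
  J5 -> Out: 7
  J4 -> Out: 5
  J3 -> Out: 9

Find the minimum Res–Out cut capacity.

10

Augment Res→P2→J5→Out: bottleneck 2, flow now 2.
Augment Res→J6→J3→Out: bottleneck 5, flow now 7.
Augment Res→J2→J4→Out: bottleneck 3, flow now 10.
No augmenting path remains; maximum flow = 10.
By max-flow min-cut, the minimum cut capacity equals the max flow.
In the residual graph, reachable from Res: {Res, J6}.
Min-cut edges: Res→P2 (2), Res→J2 (3), J6→J3 (5); capacity 2 + 3 + 5 = 10.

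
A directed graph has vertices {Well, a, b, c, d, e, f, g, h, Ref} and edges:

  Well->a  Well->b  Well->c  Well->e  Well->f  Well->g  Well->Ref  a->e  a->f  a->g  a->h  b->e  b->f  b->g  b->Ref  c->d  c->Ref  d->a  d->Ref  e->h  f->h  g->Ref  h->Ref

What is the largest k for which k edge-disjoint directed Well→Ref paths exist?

5

Assign every edge capacity 1; by Menger, the answer equals the max flow.
Path Well→Ref (+1); total 1.
Path Well→b→Ref (+1); total 2.
Path Well→c→Ref (+1); total 3.
Path Well→g→Ref (+1); total 4.
Path Well→a→h→Ref (+1); total 5.
No residual Well→Ref path; max flow = 5.
Certifying cut of size 5: {Well→Ref, Well→b, Well→c, g→Ref, h→Ref}.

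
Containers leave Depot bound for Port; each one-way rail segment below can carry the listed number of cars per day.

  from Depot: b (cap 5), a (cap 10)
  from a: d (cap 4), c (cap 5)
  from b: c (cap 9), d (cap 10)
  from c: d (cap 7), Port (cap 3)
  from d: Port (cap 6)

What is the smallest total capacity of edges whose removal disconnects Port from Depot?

9

Augment Depot→a→c→Port: bottleneck 3, flow now 3.
Augment Depot→a→d→Port: bottleneck 4, flow now 7.
Augment Depot→b→d→Port: bottleneck 2, flow now 9.
No augmenting path remains; maximum flow = 9.
By max-flow min-cut, the minimum cut capacity equals the max flow.
In the residual graph, reachable from Depot: {Depot, a, b, c, d}.
Min-cut edges: c→Port (3), d→Port (6); capacity 3 + 6 = 9.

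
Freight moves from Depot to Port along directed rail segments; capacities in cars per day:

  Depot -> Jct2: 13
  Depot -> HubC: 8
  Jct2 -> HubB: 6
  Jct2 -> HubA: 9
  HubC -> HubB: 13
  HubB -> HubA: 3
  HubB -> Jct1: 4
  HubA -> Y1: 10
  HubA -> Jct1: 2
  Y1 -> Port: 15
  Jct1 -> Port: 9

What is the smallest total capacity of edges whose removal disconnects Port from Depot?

16

Augment Depot→Jct2→HubB→Jct1→Port: bottleneck 4, flow now 4.
Augment Depot→Jct2→HubA→Y1→Port: bottleneck 9, flow now 13.
Augment Depot→HubC→HubB→HubA→Y1→Port: bottleneck 1, flow now 14.
Augment Depot→HubC→HubB→HubA→Jct1→Port: bottleneck 2, flow now 16.
No augmenting path remains; maximum flow = 16.
By max-flow min-cut, the minimum cut capacity equals the max flow.
In the residual graph, reachable from Depot: {Depot, Jct2, HubC, HubB}.
Min-cut edges: Jct2→HubA (9), HubB→HubA (3), HubB→Jct1 (4); capacity 9 + 3 + 4 = 16.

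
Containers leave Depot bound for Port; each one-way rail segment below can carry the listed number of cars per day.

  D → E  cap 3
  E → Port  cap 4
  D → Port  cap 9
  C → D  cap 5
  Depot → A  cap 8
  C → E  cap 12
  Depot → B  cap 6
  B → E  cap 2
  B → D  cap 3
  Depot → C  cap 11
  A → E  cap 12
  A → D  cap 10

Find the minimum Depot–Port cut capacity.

13

Augment Depot→A→D→Port: bottleneck 8, flow now 8.
Augment Depot→B→D→Port: bottleneck 1, flow now 9.
Augment Depot→B→E→Port: bottleneck 2, flow now 11.
Augment Depot→C→E→Port: bottleneck 2, flow now 13.
No augmenting path remains; maximum flow = 13.
By max-flow min-cut, the minimum cut capacity equals the max flow.
In the residual graph, reachable from Depot: {Depot, A, B, C, D, E}.
Min-cut edges: D→Port (9), E→Port (4); capacity 9 + 4 = 13.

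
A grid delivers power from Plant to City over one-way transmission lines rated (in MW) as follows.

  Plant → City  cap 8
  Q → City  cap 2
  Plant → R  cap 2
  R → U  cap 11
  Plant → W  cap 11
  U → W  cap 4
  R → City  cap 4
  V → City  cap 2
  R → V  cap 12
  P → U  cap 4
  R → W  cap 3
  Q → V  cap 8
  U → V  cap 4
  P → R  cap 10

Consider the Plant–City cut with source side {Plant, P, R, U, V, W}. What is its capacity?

Edges leaving {Plant, P, R, U, V, W}: Plant→City (8), R→City (4), V→City (2).
Cut capacity = 8 + 4 + 2 = 14.

14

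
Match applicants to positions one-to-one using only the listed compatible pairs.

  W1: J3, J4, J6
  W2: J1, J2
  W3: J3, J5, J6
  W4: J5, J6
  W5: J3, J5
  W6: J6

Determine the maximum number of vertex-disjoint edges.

Unit-capacity flow: source→left, listed edges, right→sink; max matching = max flow.
Augmenting path W1→J3 (+1); matched 1.
Augmenting path W2→J1 (+1); matched 2.
Augmenting path W3→J5 (+1); matched 3.
Augmenting path W4→J6 (+1); matched 4.
Augmenting path W5→J3→W1→J4 (+1); matched 5.
No augmenting path remains; maximum matching = 5.
König certificate: {W1, W2, J3, J5, J6} is a vertex cover of size 5 (every listed pair touches it), so no matching can be larger.

5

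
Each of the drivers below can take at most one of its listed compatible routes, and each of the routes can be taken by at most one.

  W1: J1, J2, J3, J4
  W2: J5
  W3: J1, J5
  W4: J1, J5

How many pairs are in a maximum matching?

3

Unit-capacity flow: source→left, listed edges, right→sink; max matching = max flow.
Augmenting path W1→J1 (+1); matched 1.
Augmenting path W2→J5 (+1); matched 2.
Augmenting path W3→J1→W1→J2 (+1); matched 3.
No augmenting path remains; maximum matching = 3.
König certificate: {W1, J1, J5} is a vertex cover of size 3 (every listed pair touches it), so no matching can be larger.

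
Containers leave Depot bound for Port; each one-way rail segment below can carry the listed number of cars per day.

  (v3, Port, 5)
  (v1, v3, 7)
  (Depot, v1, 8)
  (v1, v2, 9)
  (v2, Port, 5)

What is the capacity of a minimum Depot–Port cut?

Augment Depot→v1→v2→Port: bottleneck 5, flow now 5.
Augment Depot→v1→v3→Port: bottleneck 3, flow now 8.
No augmenting path remains; maximum flow = 8.
By max-flow min-cut, the minimum cut capacity equals the max flow.
In the residual graph, reachable from Depot: {Depot}.
Min-cut edges: Depot→v1 (8); capacity 8 = 8.

8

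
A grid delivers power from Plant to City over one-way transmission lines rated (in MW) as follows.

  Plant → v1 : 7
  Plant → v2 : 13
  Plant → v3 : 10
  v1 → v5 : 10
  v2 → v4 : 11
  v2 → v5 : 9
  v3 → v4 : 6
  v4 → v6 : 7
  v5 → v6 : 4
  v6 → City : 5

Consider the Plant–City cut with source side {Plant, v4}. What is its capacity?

37

Edges leaving {Plant, v4}: Plant→v1 (7), Plant→v2 (13), Plant→v3 (10), v4→v6 (7).
Cut capacity = 7 + 13 + 10 + 7 = 37.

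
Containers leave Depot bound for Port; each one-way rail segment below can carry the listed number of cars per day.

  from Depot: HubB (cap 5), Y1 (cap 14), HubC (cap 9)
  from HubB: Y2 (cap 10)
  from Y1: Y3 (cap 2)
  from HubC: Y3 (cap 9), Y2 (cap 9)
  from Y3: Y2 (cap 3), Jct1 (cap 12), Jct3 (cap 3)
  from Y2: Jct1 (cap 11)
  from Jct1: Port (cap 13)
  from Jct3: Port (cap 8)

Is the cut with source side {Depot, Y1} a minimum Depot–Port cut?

Yes — it is a minimum cut (capacity 16).

Given cut capacity: 5 + 9 + 2 = 16.
Augment Depot→HubB→Y2→Jct1→Port: bottleneck 5, flow now 5.
Augment Depot→Y1→Y3→Jct1→Port: bottleneck 2, flow now 7.
Augment Depot→HubC→Y3→Jct1→Port: bottleneck 6, flow now 13.
Augment Depot→HubC→Y3→Jct3→Port: bottleneck 3, flow now 16.
No augmenting path remains; maximum flow = 16.
Cut capacity 16 equals the max flow, so it is a minimum cut.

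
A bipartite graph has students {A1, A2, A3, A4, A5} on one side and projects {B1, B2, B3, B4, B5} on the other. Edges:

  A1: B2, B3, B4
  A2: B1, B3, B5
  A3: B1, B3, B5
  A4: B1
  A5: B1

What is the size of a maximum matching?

4

Unit-capacity flow: source→left, listed edges, right→sink; max matching = max flow.
Augmenting path A1→B2 (+1); matched 1.
Augmenting path A2→B1 (+1); matched 2.
Augmenting path A3→B3 (+1); matched 3.
Augmenting path A4→B1→A2→B5 (+1); matched 4.
No augmenting path remains; maximum matching = 4.
König certificate: {A1, A2, A3, B1} is a vertex cover of size 4 (every listed pair touches it), so no matching can be larger.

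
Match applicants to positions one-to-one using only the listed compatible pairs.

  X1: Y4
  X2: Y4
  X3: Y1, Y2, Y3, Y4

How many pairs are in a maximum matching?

Unit-capacity flow: source→left, listed edges, right→sink; max matching = max flow.
Augmenting path X1→Y4 (+1); matched 1.
Augmenting path X3→Y1 (+1); matched 2.
No augmenting path remains; maximum matching = 2.
König certificate: {X3, Y4} is a vertex cover of size 2 (every listed pair touches it), so no matching can be larger.

2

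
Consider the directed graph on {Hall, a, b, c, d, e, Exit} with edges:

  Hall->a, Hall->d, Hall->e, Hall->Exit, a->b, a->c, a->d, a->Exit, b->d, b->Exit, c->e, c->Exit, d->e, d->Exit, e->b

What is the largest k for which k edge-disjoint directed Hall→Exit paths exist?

4

Assign every edge capacity 1; by Menger, the answer equals the max flow.
Path Hall→Exit (+1); total 1.
Path Hall→a→Exit (+1); total 2.
Path Hall→d→Exit (+1); total 3.
Path Hall→e→b→Exit (+1); total 4.
No residual Hall→Exit path; max flow = 4.
Certifying cut of size 4: {Hall→Exit, Hall→a, Hall→d, Hall→e}.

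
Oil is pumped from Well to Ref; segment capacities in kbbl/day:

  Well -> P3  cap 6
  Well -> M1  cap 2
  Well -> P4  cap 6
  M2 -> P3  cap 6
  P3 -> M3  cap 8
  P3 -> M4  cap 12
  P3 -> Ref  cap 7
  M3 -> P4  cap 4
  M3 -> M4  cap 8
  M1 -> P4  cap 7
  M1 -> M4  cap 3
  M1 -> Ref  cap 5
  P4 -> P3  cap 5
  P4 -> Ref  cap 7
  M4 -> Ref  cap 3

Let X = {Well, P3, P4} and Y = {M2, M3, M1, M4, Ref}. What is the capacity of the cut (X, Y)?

36

Edges leaving {Well, P3, P4}: Well→M1 (2), P3→M3 (8), P3→M4 (12), P3→Ref (7), P4→Ref (7).
Cut capacity = 2 + 8 + 12 + 7 + 7 = 36.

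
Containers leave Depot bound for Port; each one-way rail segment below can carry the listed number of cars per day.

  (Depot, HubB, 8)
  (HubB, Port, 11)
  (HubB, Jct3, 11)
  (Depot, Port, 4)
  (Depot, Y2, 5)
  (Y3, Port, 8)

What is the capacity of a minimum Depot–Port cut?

12

Augment Depot→Port: bottleneck 4, flow now 4.
Augment Depot→HubB→Port: bottleneck 8, flow now 12.
No augmenting path remains; maximum flow = 12.
By max-flow min-cut, the minimum cut capacity equals the max flow.
In the residual graph, reachable from Depot: {Depot, Y2}.
Min-cut edges: Depot→HubB (8), Depot→Port (4); capacity 8 + 4 = 12.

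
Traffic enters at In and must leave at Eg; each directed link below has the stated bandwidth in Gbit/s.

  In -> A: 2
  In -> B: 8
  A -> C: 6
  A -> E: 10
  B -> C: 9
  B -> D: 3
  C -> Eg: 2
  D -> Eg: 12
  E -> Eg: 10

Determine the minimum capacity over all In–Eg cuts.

7

Augment In→A→C→Eg: bottleneck 2, flow now 2.
Augment In→B→D→Eg: bottleneck 3, flow now 5.
Augment In→B→C→A→E→Eg: bottleneck 2, flow now 7. (uses reverse residual edge)
No augmenting path remains; maximum flow = 7.
By max-flow min-cut, the minimum cut capacity equals the max flow.
In the residual graph, reachable from In: {In, B, C}.
Min-cut edges: In→A (2), B→D (3), C→Eg (2); capacity 2 + 3 + 2 = 7.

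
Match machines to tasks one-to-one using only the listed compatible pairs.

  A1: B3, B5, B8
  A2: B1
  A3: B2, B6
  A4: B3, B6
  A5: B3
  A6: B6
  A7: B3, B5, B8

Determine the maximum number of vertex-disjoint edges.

Unit-capacity flow: source→left, listed edges, right→sink; max matching = max flow.
Augmenting path A1→B3 (+1); matched 1.
Augmenting path A2→B1 (+1); matched 2.
Augmenting path A3→B2 (+1); matched 3.
Augmenting path A4→B6 (+1); matched 4.
Augmenting path A7→B5 (+1); matched 5.
Augmenting path A5→B3→A1→B8 (+1); matched 6.
No augmenting path remains; maximum matching = 6.
König certificate: {A1, A2, A3, A7, B3, B6} is a vertex cover of size 6 (every listed pair touches it), so no matching can be larger.

6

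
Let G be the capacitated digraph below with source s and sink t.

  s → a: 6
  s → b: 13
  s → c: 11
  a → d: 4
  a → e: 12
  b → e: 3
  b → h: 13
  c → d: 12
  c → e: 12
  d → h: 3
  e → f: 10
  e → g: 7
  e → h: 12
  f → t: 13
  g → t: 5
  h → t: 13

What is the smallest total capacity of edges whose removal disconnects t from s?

28

Augment s→b→h→t: bottleneck 13, flow now 13.
Augment s→a→e→f→t: bottleneck 6, flow now 19.
Augment s→c→e→f→t: bottleneck 4, flow now 23.
Augment s→c→e→g→t: bottleneck 5, flow now 28.
No augmenting path remains; maximum flow = 28.
By max-flow min-cut, the minimum cut capacity equals the max flow.
In the residual graph, reachable from s: {s, a, b, c, d, e, g, h}.
Min-cut edges: e→f (10), g→t (5), h→t (13); capacity 10 + 5 + 13 = 28.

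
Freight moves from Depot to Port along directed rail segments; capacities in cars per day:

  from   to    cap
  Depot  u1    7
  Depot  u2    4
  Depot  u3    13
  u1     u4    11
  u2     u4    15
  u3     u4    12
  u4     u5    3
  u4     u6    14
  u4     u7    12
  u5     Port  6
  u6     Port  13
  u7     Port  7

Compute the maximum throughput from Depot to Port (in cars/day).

Augment Depot→u1→u4→u5→Port: bottleneck 3, flow now 3.
Augment Depot→u1→u4→u6→Port: bottleneck 4, flow now 7.
Augment Depot→u2→u4→u6→Port: bottleneck 4, flow now 11.
Augment Depot→u3→u4→u6→Port: bottleneck 5, flow now 16.
Augment Depot→u3→u4→u7→Port: bottleneck 7, flow now 23.
No augmenting path remains; maximum flow = 23.
In the residual graph, reachable from Depot: {Depot, u3}.
Min-cut edges: Depot→u1 (7), Depot→u2 (4), u3→u4 (12); capacity 7 + 4 + 12 = 23.
This cut is saturated, so no flow can exceed 23.

23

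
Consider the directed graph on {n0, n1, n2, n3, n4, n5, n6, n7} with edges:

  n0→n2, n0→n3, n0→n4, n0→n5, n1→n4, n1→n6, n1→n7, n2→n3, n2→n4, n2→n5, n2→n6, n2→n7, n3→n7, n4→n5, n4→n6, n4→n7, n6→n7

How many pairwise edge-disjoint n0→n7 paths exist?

Assign every edge capacity 1; by Menger, the answer equals the max flow.
Path n0→n2→n7 (+1); total 1.
Path n0→n3→n7 (+1); total 2.
Path n0→n4→n7 (+1); total 3.
No residual n0→n7 path; max flow = 3.
Certifying cut of size 3: {n0→n2, n0→n3, n0→n4}.

3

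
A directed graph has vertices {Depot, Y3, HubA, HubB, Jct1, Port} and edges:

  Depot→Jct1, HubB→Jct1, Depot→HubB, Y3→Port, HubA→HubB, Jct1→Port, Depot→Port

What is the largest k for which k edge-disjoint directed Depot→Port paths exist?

2

Assign every edge capacity 1; by Menger, the answer equals the max flow.
Path Depot→Port (+1); total 1.
Path Depot→Jct1→Port (+1); total 2.
No residual Depot→Port path; max flow = 2.
Certifying cut of size 2: {Depot→Port, Jct1→Port}.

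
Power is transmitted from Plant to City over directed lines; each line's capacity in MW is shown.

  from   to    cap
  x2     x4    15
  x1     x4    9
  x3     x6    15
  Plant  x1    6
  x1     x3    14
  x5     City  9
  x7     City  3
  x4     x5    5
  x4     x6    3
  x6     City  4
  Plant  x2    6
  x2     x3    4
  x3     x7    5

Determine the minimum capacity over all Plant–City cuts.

12

Augment Plant→x1→x3→x6→City: bottleneck 4, flow now 4.
Augment Plant→x1→x3→x7→City: bottleneck 2, flow now 6.
Augment Plant→x2→x3→x7→City: bottleneck 1, flow now 7.
Augment Plant→x2→x4→x5→City: bottleneck 5, flow now 12.
No augmenting path remains; maximum flow = 12.
By max-flow min-cut, the minimum cut capacity equals the max flow.
In the residual graph, reachable from Plant: {Plant}.
Min-cut edges: Plant→x1 (6), Plant→x2 (6); capacity 6 + 6 = 12.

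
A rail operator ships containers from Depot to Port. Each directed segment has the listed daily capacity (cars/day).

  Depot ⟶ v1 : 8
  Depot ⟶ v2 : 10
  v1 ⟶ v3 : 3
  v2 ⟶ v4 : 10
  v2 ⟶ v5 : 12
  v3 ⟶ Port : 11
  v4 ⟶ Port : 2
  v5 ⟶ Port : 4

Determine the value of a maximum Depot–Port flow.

9

Augment Depot→v1→v3→Port: bottleneck 3, flow now 3.
Augment Depot→v2→v4→Port: bottleneck 2, flow now 5.
Augment Depot→v2→v5→Port: bottleneck 4, flow now 9.
No augmenting path remains; maximum flow = 9.
In the residual graph, reachable from Depot: {Depot, v1, v2, v4, v5}.
Min-cut edges: v1→v3 (3), v4→Port (2), v5→Port (4); capacity 3 + 2 + 4 = 9.
This cut is saturated, so no flow can exceed 9.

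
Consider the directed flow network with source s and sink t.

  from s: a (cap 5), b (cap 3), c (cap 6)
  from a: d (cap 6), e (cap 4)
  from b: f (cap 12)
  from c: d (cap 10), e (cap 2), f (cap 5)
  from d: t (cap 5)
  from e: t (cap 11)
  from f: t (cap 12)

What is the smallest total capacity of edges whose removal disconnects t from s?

14

Augment s→a→d→t: bottleneck 5, flow now 5.
Augment s→b→f→t: bottleneck 3, flow now 8.
Augment s→c→e→t: bottleneck 2, flow now 10.
Augment s→c→f→t: bottleneck 4, flow now 14.
No augmenting path remains; maximum flow = 14.
By max-flow min-cut, the minimum cut capacity equals the max flow.
In the residual graph, reachable from s: {s}.
Min-cut edges: s→a (5), s→b (3), s→c (6); capacity 5 + 3 + 6 = 14.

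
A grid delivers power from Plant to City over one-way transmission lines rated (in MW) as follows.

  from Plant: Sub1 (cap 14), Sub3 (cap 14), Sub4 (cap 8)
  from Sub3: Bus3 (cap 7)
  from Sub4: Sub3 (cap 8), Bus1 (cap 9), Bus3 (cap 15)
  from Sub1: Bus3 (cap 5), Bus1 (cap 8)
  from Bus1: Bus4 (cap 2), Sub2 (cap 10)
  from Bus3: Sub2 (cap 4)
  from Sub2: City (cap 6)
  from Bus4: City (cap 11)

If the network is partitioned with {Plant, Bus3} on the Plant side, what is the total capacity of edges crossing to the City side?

Edges leaving {Plant, Bus3}: Plant→Sub3 (14), Plant→Sub4 (8), Plant→Sub1 (14), Bus3→Sub2 (4).
Cut capacity = 14 + 8 + 14 + 4 = 40.

40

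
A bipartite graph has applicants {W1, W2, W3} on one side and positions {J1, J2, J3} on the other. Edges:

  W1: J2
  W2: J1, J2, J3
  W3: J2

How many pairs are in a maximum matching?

2

Unit-capacity flow: source→left, listed edges, right→sink; max matching = max flow.
Augmenting path W1→J2 (+1); matched 1.
Augmenting path W2→J1 (+1); matched 2.
No augmenting path remains; maximum matching = 2.
König certificate: {W2, J2} is a vertex cover of size 2 (every listed pair touches it), so no matching can be larger.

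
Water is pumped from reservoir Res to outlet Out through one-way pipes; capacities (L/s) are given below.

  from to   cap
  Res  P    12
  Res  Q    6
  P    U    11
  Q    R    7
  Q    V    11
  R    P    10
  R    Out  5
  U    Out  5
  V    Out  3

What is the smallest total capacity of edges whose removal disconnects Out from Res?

11

Augment Res→P→U→Out: bottleneck 5, flow now 5.
Augment Res→Q→R→Out: bottleneck 5, flow now 10.
Augment Res→Q→V→Out: bottleneck 1, flow now 11.
No augmenting path remains; maximum flow = 11.
By max-flow min-cut, the minimum cut capacity equals the max flow.
In the residual graph, reachable from Res: {Res, P, U}.
Min-cut edges: Res→Q (6), U→Out (5); capacity 6 + 5 = 11.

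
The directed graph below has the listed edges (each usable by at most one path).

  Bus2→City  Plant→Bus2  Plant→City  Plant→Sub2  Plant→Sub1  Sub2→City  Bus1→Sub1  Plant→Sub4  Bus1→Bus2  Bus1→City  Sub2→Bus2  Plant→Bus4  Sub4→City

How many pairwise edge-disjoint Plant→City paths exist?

Assign every edge capacity 1; by Menger, the answer equals the max flow.
Path Plant→City (+1); total 1.
Path Plant→Sub2→City (+1); total 2.
Path Plant→Bus2→City (+1); total 3.
Path Plant→Sub4→City (+1); total 4.
No residual Plant→City path; max flow = 4.
Certifying cut of size 4: {Plant→Bus2, Plant→City, Plant→Sub2, Plant→Sub4}.

4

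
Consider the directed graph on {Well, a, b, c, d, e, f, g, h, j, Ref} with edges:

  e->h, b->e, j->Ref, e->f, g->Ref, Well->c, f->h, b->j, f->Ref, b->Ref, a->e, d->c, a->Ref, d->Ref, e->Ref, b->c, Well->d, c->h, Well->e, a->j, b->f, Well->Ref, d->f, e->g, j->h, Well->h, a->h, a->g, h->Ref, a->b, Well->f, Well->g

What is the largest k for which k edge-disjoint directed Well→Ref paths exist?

6

Assign every edge capacity 1; by Menger, the answer equals the max flow.
Path Well→Ref (+1); total 1.
Path Well→d→Ref (+1); total 2.
Path Well→e→Ref (+1); total 3.
Path Well→f→Ref (+1); total 4.
Path Well→g→Ref (+1); total 5.
Path Well→h→Ref (+1); total 6.
No residual Well→Ref path; max flow = 6.
Certifying cut of size 6: {Well→Ref, Well→d, Well→e, Well→f, Well→g, h→Ref}.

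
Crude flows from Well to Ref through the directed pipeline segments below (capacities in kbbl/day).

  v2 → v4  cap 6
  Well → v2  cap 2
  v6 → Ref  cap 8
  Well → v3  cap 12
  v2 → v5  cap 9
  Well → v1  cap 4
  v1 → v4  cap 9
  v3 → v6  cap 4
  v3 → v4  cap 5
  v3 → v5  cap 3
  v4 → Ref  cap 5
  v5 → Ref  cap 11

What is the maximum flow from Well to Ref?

14

Augment Well→v1→v4→Ref: bottleneck 4, flow now 4.
Augment Well→v2→v4→Ref: bottleneck 1, flow now 5.
Augment Well→v2→v5→Ref: bottleneck 1, flow now 6.
Augment Well→v3→v5→Ref: bottleneck 3, flow now 9.
Augment Well→v3→v6→Ref: bottleneck 4, flow now 13.
Augment Well→v3→v4→v2→v5→Ref: bottleneck 1, flow now 14. (uses reverse residual edge)
No augmenting path remains; maximum flow = 14.
In the residual graph, reachable from Well: {Well, v1, v3, v4}.
Min-cut edges: Well→v2 (2), v3→v5 (3), v3→v6 (4), v4→Ref (5); capacity 2 + 3 + 4 + 5 = 14.
This cut is saturated, so no flow can exceed 14.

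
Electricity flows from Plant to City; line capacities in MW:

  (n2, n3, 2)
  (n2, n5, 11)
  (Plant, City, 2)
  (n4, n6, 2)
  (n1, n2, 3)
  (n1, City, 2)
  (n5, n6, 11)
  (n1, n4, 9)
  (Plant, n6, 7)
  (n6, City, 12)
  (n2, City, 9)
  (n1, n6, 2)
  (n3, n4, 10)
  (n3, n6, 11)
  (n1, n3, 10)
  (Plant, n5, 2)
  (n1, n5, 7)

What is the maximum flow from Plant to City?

Augment Plant→City: bottleneck 2, flow now 2.
Augment Plant→n6→City: bottleneck 7, flow now 9.
Augment Plant→n5→n6→City: bottleneck 2, flow now 11.
No augmenting path remains; maximum flow = 11.
In the residual graph, reachable from Plant: {Plant}.
Min-cut edges: Plant→n5 (2), Plant→n6 (7), Plant→City (2); capacity 2 + 7 + 2 = 11.
This cut is saturated, so no flow can exceed 11.

11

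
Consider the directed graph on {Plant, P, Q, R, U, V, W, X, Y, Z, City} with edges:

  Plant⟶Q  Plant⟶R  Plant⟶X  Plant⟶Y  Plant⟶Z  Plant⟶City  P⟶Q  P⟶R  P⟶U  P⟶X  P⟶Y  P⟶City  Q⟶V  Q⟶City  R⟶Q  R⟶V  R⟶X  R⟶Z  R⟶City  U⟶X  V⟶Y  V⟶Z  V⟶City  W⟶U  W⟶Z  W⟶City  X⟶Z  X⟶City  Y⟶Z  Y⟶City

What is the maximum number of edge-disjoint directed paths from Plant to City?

Assign every edge capacity 1; by Menger, the answer equals the max flow.
Path Plant→City (+1); total 1.
Path Plant→Q→City (+1); total 2.
Path Plant→R→City (+1); total 3.
Path Plant→X→City (+1); total 4.
Path Plant→Y→City (+1); total 5.
No residual Plant→City path; max flow = 5.
Certifying cut of size 5: {Plant→City, Plant→Q, Plant→R, Plant→X, Plant→Y}.

5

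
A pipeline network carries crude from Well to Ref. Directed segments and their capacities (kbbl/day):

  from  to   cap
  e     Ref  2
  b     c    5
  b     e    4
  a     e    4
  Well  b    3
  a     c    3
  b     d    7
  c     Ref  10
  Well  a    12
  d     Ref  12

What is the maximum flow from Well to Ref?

8

Augment Well→a→c→Ref: bottleneck 3, flow now 3.
Augment Well→a→e→Ref: bottleneck 2, flow now 5.
Augment Well→b→c→Ref: bottleneck 3, flow now 8.
No augmenting path remains; maximum flow = 8.
In the residual graph, reachable from Well: {Well, a, e}.
Min-cut edges: Well→b (3), a→c (3), e→Ref (2); capacity 3 + 3 + 2 = 8.
This cut is saturated, so no flow can exceed 8.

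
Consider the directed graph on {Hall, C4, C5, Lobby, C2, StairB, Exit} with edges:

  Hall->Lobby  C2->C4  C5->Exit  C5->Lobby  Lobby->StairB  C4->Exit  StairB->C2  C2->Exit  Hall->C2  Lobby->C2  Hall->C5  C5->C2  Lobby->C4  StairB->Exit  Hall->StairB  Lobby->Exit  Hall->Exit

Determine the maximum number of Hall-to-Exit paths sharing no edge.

5

Assign every edge capacity 1; by Menger, the answer equals the max flow.
Path Hall→Exit (+1); total 1.
Path Hall→C5→Exit (+1); total 2.
Path Hall→Lobby→Exit (+1); total 3.
Path Hall→C2→Exit (+1); total 4.
Path Hall→StairB→Exit (+1); total 5.
No residual Hall→Exit path; max flow = 5.
Certifying cut of size 5: {Hall→C2, Hall→C5, Hall→Exit, Hall→Lobby, Hall→StairB}.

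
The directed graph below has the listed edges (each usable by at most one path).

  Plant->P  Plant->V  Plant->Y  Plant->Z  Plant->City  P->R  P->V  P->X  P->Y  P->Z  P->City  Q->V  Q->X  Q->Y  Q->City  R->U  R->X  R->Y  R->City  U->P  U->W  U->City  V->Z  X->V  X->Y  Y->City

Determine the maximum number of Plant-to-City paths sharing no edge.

3

Assign every edge capacity 1; by Menger, the answer equals the max flow.
Path Plant→City (+1); total 1.
Path Plant→P→City (+1); total 2.
Path Plant→Y→City (+1); total 3.
No residual Plant→City path; max flow = 3.
Certifying cut of size 3: {Plant→City, Plant→P, Plant→Y}.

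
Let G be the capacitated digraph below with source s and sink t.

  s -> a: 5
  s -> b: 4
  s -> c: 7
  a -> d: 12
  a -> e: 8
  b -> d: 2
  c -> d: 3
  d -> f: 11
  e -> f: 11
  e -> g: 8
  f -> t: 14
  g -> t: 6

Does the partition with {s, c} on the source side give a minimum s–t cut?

No — its capacity is 12, but the minimum cut has capacity 10.

Given cut capacity: 5 + 4 + 3 = 12.
Augment s→a→d→f→t: bottleneck 5, flow now 5.
Augment s→b→d→f→t: bottleneck 2, flow now 7.
Augment s→c→d→f→t: bottleneck 3, flow now 10.
No augmenting path remains; maximum flow = 10.
In the residual graph, reachable from s: {s, b, c}.
Min-cut edges: s→a (5), b→d (2), c→d (3); capacity 5 + 2 + 3 = 10.
Cut capacity 12 exceeds the max flow 10, so it is not minimum.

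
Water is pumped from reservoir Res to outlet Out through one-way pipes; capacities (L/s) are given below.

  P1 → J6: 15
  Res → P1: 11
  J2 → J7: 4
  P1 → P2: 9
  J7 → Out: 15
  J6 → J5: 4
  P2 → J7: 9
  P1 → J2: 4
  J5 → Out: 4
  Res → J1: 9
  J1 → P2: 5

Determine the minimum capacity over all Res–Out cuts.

Augment Res→J1→P2→J7→Out: bottleneck 5, flow now 5.
Augment Res→P1→J6→J5→Out: bottleneck 4, flow now 9.
Augment Res→P1→P2→J7→Out: bottleneck 4, flow now 13.
Augment Res→P1→J2→J7→Out: bottleneck 3, flow now 16.
No augmenting path remains; maximum flow = 16.
By max-flow min-cut, the minimum cut capacity equals the max flow.
In the residual graph, reachable from Res: {Res, J1}.
Min-cut edges: Res→P1 (11), J1→P2 (5); capacity 11 + 5 = 16.

16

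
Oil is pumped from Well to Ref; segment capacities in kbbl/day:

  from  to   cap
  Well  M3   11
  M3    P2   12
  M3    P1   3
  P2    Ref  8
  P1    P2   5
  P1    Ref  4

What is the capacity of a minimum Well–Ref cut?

Augment Well→M3→P2→Ref: bottleneck 8, flow now 8.
Augment Well→M3→P1→Ref: bottleneck 3, flow now 11.
No augmenting path remains; maximum flow = 11.
By max-flow min-cut, the minimum cut capacity equals the max flow.
In the residual graph, reachable from Well: {Well}.
Min-cut edges: Well→M3 (11); capacity 11 = 11.

11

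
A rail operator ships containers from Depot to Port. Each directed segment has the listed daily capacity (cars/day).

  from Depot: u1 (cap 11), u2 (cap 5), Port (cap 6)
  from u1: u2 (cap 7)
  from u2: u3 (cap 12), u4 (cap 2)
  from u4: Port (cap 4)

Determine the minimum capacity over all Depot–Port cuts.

8

Augment Depot→Port: bottleneck 6, flow now 6.
Augment Depot→u2→u4→Port: bottleneck 2, flow now 8.
No augmenting path remains; maximum flow = 8.
By max-flow min-cut, the minimum cut capacity equals the max flow.
In the residual graph, reachable from Depot: {Depot, u1, u2, u3}.
Min-cut edges: Depot→Port (6), u2→u4 (2); capacity 6 + 2 = 8.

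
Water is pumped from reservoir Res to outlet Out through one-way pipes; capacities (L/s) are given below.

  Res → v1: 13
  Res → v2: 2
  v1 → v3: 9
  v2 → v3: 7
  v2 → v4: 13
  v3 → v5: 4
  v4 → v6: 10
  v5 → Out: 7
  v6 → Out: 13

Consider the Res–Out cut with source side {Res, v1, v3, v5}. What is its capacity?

Edges leaving {Res, v1, v3, v5}: Res→v2 (2), v5→Out (7).
Cut capacity = 2 + 7 = 9.

9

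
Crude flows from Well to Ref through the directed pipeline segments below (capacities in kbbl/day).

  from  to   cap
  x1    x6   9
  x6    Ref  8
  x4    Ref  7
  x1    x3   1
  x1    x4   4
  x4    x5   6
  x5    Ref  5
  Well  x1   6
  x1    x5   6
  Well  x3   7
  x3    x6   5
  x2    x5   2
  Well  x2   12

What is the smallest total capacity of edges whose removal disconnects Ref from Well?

Augment Well→x1→x4→Ref: bottleneck 4, flow now 4.
Augment Well→x1→x5→Ref: bottleneck 2, flow now 6.
Augment Well→x2→x5→Ref: bottleneck 2, flow now 8.
Augment Well→x3→x6→Ref: bottleneck 5, flow now 13.
No augmenting path remains; maximum flow = 13.
By max-flow min-cut, the minimum cut capacity equals the max flow.
In the residual graph, reachable from Well: {Well, x2, x3}.
Min-cut edges: Well→x1 (6), x2→x5 (2), x3→x6 (5); capacity 6 + 2 + 5 = 13.

13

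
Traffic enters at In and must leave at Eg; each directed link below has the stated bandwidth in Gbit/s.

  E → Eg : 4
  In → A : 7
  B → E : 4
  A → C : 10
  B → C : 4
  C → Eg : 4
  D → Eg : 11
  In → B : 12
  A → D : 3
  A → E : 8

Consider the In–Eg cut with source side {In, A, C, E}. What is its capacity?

Edges leaving {In, A, C, E}: In→B (12), A→D (3), C→Eg (4), E→Eg (4).
Cut capacity = 12 + 3 + 4 + 4 = 23.

23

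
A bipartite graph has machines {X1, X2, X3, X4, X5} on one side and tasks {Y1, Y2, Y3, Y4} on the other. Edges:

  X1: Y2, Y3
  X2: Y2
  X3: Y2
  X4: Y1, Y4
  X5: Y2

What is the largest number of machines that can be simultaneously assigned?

Unit-capacity flow: source→left, listed edges, right→sink; max matching = max flow.
Augmenting path X1→Y2 (+1); matched 1.
Augmenting path X4→Y1 (+1); matched 2.
Augmenting path X2→Y2→X1→Y3 (+1); matched 3.
No augmenting path remains; maximum matching = 3.
König certificate: {X1, X4, Y2} is a vertex cover of size 3 (every listed pair touches it), so no matching can be larger.

3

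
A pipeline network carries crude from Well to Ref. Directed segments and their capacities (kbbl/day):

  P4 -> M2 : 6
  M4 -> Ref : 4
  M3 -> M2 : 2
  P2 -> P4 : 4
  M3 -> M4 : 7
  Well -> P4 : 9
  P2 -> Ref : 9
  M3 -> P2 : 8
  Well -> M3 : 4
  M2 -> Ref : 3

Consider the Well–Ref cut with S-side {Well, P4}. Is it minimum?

No — its capacity is 10, but the minimum cut has capacity 7.

Given cut capacity: 4 + 6 = 10.
Augment Well→M3→P2→Ref: bottleneck 4, flow now 4.
Augment Well→P4→M2→Ref: bottleneck 3, flow now 7.
No augmenting path remains; maximum flow = 7.
In the residual graph, reachable from Well: {Well, P4, M2}.
Min-cut edges: Well→M3 (4), M2→Ref (3); capacity 4 + 3 = 7.
Cut capacity 10 exceeds the max flow 7, so it is not minimum.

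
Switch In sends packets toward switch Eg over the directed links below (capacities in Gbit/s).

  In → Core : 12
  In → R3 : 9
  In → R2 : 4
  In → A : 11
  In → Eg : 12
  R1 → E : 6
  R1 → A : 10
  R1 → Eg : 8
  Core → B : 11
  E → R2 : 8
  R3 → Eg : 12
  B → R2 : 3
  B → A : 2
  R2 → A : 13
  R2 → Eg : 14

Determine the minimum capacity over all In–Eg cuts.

28

Augment In→Eg: bottleneck 12, flow now 12.
Augment In→R3→Eg: bottleneck 9, flow now 21.
Augment In→R2→Eg: bottleneck 4, flow now 25.
Augment In→Core→B→R2→Eg: bottleneck 3, flow now 28.
No augmenting path remains; maximum flow = 28.
By max-flow min-cut, the minimum cut capacity equals the max flow.
In the residual graph, reachable from In: {In, Core, B, A}.
Min-cut edges: In→R3 (9), In→R2 (4), In→Eg (12), B→R2 (3); capacity 9 + 4 + 12 + 3 = 28.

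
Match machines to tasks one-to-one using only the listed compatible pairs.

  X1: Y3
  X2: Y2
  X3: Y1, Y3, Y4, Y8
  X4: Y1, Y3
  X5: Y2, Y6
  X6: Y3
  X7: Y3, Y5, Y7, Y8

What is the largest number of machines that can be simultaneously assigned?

Unit-capacity flow: source→left, listed edges, right→sink; max matching = max flow.
Augmenting path X1→Y3 (+1); matched 1.
Augmenting path X2→Y2 (+1); matched 2.
Augmenting path X3→Y1 (+1); matched 3.
Augmenting path X5→Y6 (+1); matched 4.
Augmenting path X7→Y5 (+1); matched 5.
Augmenting path X4→Y1→X3→Y4 (+1); matched 6.
No augmenting path remains; maximum matching = 6.
König certificate: {X2, X3, X4, X5, X7, Y3} is a vertex cover of size 6 (every listed pair touches it), so no matching can be larger.

6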